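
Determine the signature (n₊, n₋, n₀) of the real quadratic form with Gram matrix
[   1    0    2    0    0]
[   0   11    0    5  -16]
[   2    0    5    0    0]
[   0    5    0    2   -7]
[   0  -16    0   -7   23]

step 0: pivot 1 → sign +
step 1: pivot 11 → sign +
step 2: pivot 1 → sign +
step 3: pivot -3/11 → sign −
step 4: row/col 4 already zero → sign 0
signature = (3, 1, 1)

Answer: (3, 1, 1)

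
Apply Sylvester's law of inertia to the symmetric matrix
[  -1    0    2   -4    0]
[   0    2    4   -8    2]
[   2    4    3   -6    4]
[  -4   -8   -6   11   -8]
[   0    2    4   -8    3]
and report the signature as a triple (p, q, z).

step 0: pivot -1 → sign −
step 1: pivot 2 → sign +
step 2: pivot -1 → sign −
step 3: pivot -1 → sign −
step 4: pivot 1 → sign +
signature = (2, 3, 0)

Answer: (2, 3, 0)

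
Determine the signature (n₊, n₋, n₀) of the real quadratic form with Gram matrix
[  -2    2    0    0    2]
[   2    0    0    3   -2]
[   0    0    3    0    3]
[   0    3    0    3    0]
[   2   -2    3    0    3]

step 0: pivot -2 → sign −
step 1: pivot 2 → sign +
step 2: pivot 3 → sign +
step 3: pivot -3/2 → sign −
step 4: pivot 2 → sign +
signature = (3, 2, 0)

Answer: (3, 2, 0)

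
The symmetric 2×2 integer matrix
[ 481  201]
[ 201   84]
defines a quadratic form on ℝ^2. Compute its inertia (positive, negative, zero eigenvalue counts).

Answer: (2, 0, 0)

Derivation:
step 0: pivot 481 → sign +
step 1: pivot 3/481 → sign +
signature = (2, 0, 0)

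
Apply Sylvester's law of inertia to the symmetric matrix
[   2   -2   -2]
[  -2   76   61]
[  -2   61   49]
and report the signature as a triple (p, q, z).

step 0: pivot 2 → sign +
step 1: pivot 74 → sign +
step 2: pivot -3/74 → sign −
signature = (2, 1, 0)

Answer: (2, 1, 0)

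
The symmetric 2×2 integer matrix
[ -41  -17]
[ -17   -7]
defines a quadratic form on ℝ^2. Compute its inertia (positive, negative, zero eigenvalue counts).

Answer: (1, 1, 0)

Derivation:
step 0: pivot -41 → sign −
step 1: pivot 2/41 → sign +
signature = (1, 1, 0)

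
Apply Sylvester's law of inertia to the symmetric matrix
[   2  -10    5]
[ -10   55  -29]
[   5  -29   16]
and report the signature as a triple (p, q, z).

Answer: (3, 0, 0)

Derivation:
step 0: pivot 2 → sign +
step 1: pivot 5 → sign +
step 2: pivot 3/10 → sign +
signature = (3, 0, 0)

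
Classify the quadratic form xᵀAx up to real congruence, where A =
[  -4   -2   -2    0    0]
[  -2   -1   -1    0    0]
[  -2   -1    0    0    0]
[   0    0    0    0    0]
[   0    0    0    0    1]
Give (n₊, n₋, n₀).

step 0: pivot -4 → sign −
step 1: pivot 1 → sign +
step 2: pivot 1 → sign +
step 3: row/col 3 already zero → sign 0
step 4: row/col 4 already zero → sign 0
signature = (2, 1, 2)

Answer: (2, 1, 2)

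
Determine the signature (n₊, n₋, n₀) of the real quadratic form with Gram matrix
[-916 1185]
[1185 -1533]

Answer: (0, 2, 0)

Derivation:
step 0: pivot -916 → sign −
step 1: pivot -3/916 → sign −
signature = (0, 2, 0)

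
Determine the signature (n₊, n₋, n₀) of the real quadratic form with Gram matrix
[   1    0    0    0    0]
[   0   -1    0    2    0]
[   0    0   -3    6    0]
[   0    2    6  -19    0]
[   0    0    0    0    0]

step 0: pivot 1 → sign +
step 1: pivot -1 → sign −
step 2: pivot -3 → sign −
step 3: pivot -3 → sign −
step 4: row/col 4 already zero → sign 0
signature = (1, 3, 1)

Answer: (1, 3, 1)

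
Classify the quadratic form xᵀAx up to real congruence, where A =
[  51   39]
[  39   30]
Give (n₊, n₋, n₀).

step 0: pivot 51 → sign +
step 1: pivot 3/17 → sign +
signature = (2, 0, 0)

Answer: (2, 0, 0)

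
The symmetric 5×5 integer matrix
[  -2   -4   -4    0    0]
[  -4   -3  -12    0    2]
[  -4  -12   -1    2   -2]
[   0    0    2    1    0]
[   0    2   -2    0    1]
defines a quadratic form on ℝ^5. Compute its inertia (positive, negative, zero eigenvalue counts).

Answer: (3, 2, 0)

Derivation:
step 0: pivot -2 → sign −
step 1: pivot 5 → sign +
step 2: pivot 19/5 → sign +
step 3: pivot -1/19 → sign −
step 4: pivot 1 → sign +
signature = (3, 2, 0)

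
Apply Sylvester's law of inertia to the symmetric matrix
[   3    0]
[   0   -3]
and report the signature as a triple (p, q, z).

Answer: (1, 1, 0)

Derivation:
step 0: pivot 3 → sign +
step 1: pivot -3 → sign −
signature = (1, 1, 0)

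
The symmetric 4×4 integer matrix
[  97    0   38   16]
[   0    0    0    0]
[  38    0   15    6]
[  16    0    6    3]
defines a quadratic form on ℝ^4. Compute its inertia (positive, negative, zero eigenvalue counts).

Answer: (2, 1, 1)

Derivation:
step 0: pivot 97 → sign +
step 1: pivot 11/97 → sign +
step 2: pivot -3/11 → sign −
step 3: row/col 3 already zero → sign 0
signature = (2, 1, 1)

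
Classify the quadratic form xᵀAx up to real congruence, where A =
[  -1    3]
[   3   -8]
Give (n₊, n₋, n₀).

Answer: (1, 1, 0)

Derivation:
step 0: pivot -1 → sign −
step 1: pivot 1 → sign +
signature = (1, 1, 0)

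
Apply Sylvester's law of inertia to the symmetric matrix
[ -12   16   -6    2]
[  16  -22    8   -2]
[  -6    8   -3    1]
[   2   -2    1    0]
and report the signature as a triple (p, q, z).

step 0: pivot -12 → sign −
step 1: pivot -2/3 → sign −
step 2: pivot 1 → sign +
step 3: row/col 3 already zero → sign 0
signature = (1, 2, 1)

Answer: (1, 2, 1)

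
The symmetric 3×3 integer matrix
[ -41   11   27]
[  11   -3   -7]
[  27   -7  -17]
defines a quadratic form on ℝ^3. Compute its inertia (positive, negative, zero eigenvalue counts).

Answer: (1, 2, 0)

Derivation:
step 0: pivot -41 → sign −
step 1: pivot -2/41 → sign −
step 2: pivot 2 → sign +
signature = (1, 2, 0)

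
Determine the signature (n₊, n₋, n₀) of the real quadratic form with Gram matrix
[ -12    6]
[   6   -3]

step 0: pivot -12 → sign −
step 1: row/col 1 already zero → sign 0
signature = (0, 1, 1)

Answer: (0, 1, 1)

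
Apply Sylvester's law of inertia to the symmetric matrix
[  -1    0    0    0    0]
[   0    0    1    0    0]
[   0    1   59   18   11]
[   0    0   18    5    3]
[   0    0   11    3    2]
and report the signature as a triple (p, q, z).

Answer: (3, 2, 0)

Derivation:
step 0: pivot -1 → sign −
step 1: pivot 59 → sign +
step 2: pivot -1/59 → sign −
step 3: pivot 5 → sign +
step 4: pivot 1/5 → sign +
signature = (3, 2, 0)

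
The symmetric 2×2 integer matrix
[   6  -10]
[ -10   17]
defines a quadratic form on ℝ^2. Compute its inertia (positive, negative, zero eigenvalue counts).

Answer: (2, 0, 0)

Derivation:
step 0: pivot 6 → sign +
step 1: pivot 1/3 → sign +
signature = (2, 0, 0)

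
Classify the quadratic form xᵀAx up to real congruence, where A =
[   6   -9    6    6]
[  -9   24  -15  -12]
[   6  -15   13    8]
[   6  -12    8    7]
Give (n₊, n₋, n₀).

step 0: pivot 6 → sign +
step 1: pivot 21/2 → sign +
step 2: pivot 25/7 → sign +
step 3: pivot 3/25 → sign +
signature = (4, 0, 0)

Answer: (4, 0, 0)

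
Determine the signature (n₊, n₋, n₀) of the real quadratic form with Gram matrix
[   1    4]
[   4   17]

step 0: pivot 1 → sign +
step 1: pivot 1 → sign +
signature = (2, 0, 0)

Answer: (2, 0, 0)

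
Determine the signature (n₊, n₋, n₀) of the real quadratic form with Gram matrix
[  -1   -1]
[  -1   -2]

Answer: (0, 2, 0)

Derivation:
step 0: pivot -1 → sign −
step 1: pivot -1 → sign −
signature = (0, 2, 0)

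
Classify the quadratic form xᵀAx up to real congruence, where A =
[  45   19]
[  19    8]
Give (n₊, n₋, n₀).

Answer: (1, 1, 0)

Derivation:
step 0: pivot 45 → sign +
step 1: pivot -1/45 → sign −
signature = (1, 1, 0)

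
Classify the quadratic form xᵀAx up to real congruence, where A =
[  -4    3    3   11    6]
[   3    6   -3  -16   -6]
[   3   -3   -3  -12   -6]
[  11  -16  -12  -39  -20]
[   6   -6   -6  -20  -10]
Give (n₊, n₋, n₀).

step 0: pivot -4 → sign −
step 1: pivot 33/4 → sign +
step 2: pivot -9/11 → sign −
step 3: pivot 74/9 → sign +
step 4: pivot 2/37 → sign +
signature = (3, 2, 0)

Answer: (3, 2, 0)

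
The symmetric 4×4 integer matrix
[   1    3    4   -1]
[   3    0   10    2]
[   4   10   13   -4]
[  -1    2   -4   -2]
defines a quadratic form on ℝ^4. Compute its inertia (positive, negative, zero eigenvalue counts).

step 0: pivot 1 → sign +
step 1: pivot -9 → sign −
step 2: pivot -23/9 → sign −
step 3: pivot 6/23 → sign +
signature = (2, 2, 0)

Answer: (2, 2, 0)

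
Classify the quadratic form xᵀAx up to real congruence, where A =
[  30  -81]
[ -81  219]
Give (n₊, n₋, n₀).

step 0: pivot 30 → sign +
step 1: pivot 3/10 → sign +
signature = (2, 0, 0)

Answer: (2, 0, 0)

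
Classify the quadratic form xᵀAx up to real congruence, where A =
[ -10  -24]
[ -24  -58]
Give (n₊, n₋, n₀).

Answer: (0, 2, 0)

Derivation:
step 0: pivot -10 → sign −
step 1: pivot -2/5 → sign −
signature = (0, 2, 0)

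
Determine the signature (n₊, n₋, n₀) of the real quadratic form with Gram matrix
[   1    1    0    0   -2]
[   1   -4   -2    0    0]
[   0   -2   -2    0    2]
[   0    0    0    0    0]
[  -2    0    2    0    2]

step 0: pivot 1 → sign +
step 1: pivot -5 → sign −
step 2: pivot -6/5 → sign −
step 3: row/col 3 already zero → sign 0
step 4: row/col 4 already zero → sign 0
signature = (1, 2, 2)

Answer: (1, 2, 2)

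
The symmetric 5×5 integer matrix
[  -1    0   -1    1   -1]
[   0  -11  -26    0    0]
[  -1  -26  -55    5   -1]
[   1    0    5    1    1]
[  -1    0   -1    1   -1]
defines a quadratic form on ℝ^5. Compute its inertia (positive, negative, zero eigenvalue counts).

Answer: (1, 3, 1)

Derivation:
step 0: pivot -1 → sign −
step 1: pivot -11 → sign −
step 2: pivot 82/11 → sign +
step 3: pivot -6/41 → sign −
step 4: row/col 4 already zero → sign 0
signature = (1, 3, 1)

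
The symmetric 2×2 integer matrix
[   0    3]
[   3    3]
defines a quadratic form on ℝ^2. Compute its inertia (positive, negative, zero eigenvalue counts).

step 0: pivot 3 → sign +
step 1: pivot -3 → sign −
signature = (1, 1, 0)

Answer: (1, 1, 0)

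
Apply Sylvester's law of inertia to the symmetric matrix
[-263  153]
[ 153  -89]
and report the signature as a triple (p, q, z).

Answer: (1, 1, 0)

Derivation:
step 0: pivot -263 → sign −
step 1: pivot 2/263 → sign +
signature = (1, 1, 0)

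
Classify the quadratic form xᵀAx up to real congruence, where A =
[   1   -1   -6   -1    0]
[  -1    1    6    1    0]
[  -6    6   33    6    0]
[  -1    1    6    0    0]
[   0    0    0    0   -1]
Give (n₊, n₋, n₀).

Answer: (1, 3, 1)

Derivation:
step 0: pivot 1 → sign +
step 1: pivot -3 → sign −
step 2: pivot -1 → sign −
step 3: pivot -1 → sign −
step 4: row/col 4 already zero → sign 0
signature = (1, 3, 1)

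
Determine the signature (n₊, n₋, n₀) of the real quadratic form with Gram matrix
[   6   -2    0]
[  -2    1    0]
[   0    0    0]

Answer: (2, 0, 1)

Derivation:
step 0: pivot 6 → sign +
step 1: pivot 1/3 → sign +
step 2: row/col 2 already zero → sign 0
signature = (2, 0, 1)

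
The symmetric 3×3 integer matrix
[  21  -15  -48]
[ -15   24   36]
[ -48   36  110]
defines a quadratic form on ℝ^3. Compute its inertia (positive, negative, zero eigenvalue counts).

step 0: pivot 21 → sign +
step 1: pivot 93/7 → sign +
step 2: pivot 2/31 → sign +
signature = (3, 0, 0)

Answer: (3, 0, 0)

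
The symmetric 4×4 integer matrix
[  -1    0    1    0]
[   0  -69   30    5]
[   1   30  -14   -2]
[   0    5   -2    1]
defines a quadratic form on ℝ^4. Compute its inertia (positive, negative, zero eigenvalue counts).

step 0: pivot -1 → sign −
step 1: pivot -69 → sign −
step 2: pivot 1/23 → sign +
step 3: pivot 2/3 → sign +
signature = (2, 2, 0)

Answer: (2, 2, 0)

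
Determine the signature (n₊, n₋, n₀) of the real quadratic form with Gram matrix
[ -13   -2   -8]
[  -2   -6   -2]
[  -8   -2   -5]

step 0: pivot -13 → sign −
step 1: pivot -74/13 → sign −
step 2: pivot 1/37 → sign +
signature = (1, 2, 0)

Answer: (1, 2, 0)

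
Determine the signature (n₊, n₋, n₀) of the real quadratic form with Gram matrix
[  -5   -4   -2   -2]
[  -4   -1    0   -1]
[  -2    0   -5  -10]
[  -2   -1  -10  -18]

Answer: (1, 3, 0)

Derivation:
step 0: pivot -5 → sign −
step 1: pivot 11/5 → sign +
step 2: pivot -59/11 → sign −
step 3: pivot -3/59 → sign −
signature = (1, 3, 0)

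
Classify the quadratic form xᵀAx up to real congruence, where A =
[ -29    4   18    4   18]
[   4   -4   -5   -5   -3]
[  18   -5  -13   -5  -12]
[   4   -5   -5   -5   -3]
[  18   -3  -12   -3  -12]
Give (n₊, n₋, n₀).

Answer: (1, 4, 0)

Derivation:
step 0: pivot -29 → sign −
step 1: pivot -100/29 → sign −
step 2: pivot 1/100 → sign +
step 3: pivot -52 → sign −
step 4: pivot -3/52 → sign −
signature = (1, 4, 0)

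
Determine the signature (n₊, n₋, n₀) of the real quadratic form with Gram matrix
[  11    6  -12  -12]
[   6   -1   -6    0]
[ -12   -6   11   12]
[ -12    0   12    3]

Answer: (1, 3, 0)

Derivation:
step 0: pivot 11 → sign +
step 1: pivot -47/11 → sign −
step 2: pivot -95/47 → sign −
step 3: pivot -3/95 → sign −
signature = (1, 3, 0)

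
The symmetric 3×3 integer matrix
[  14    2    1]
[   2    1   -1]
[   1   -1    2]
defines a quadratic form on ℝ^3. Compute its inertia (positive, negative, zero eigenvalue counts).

step 0: pivot 14 → sign +
step 1: pivot 5/7 → sign +
step 2: pivot 1/10 → sign +
signature = (3, 0, 0)

Answer: (3, 0, 0)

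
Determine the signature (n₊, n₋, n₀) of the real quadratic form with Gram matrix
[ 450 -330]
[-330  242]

step 0: pivot 450 → sign +
step 1: row/col 1 already zero → sign 0
signature = (1, 0, 1)

Answer: (1, 0, 1)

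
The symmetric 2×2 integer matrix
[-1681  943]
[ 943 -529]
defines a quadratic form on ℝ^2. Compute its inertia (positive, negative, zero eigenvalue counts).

Answer: (0, 1, 1)

Derivation:
step 0: pivot -1681 → sign −
step 1: row/col 1 already zero → sign 0
signature = (0, 1, 1)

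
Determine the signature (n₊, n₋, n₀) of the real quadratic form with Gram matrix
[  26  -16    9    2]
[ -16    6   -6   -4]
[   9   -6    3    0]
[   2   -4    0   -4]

step 0: pivot 26 → sign +
step 1: pivot -50/13 → sign −
step 2: pivot -3/50 → sign −
step 3: row/col 3 already zero → sign 0
signature = (1, 2, 1)

Answer: (1, 2, 1)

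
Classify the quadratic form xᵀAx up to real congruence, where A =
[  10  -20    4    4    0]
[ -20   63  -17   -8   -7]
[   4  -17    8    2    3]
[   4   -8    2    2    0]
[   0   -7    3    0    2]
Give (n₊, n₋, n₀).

Answer: (4, 1, 0)

Derivation:
step 0: pivot 10 → sign +
step 1: pivot 23 → sign +
step 2: pivot 331/115 → sign +
step 3: pivot 114/331 → sign +
step 4: pivot -3/19 → sign −
signature = (4, 1, 0)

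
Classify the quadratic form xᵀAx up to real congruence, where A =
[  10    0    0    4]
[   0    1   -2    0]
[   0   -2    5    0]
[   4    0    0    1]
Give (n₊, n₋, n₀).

step 0: pivot 10 → sign +
step 1: pivot 1 → sign +
step 2: pivot 1 → sign +
step 3: pivot -3/5 → sign −
signature = (3, 1, 0)

Answer: (3, 1, 0)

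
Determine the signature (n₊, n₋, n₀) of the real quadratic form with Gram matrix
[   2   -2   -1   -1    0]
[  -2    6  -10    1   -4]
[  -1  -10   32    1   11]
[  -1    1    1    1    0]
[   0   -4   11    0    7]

Answer: (5, 0, 0)

Derivation:
step 0: pivot 2 → sign +
step 1: pivot 4 → sign +
step 2: pivot 5/4 → sign +
step 3: pivot 3/10 → sign +
step 4: pivot 3 → sign +
signature = (5, 0, 0)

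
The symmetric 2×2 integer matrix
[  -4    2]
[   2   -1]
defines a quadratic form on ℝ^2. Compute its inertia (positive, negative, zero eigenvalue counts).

Answer: (0, 1, 1)

Derivation:
step 0: pivot -4 → sign −
step 1: row/col 1 already zero → sign 0
signature = (0, 1, 1)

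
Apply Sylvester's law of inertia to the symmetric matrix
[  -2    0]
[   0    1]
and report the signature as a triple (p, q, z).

Answer: (1, 1, 0)

Derivation:
step 0: pivot -2 → sign −
step 1: pivot 1 → sign +
signature = (1, 1, 0)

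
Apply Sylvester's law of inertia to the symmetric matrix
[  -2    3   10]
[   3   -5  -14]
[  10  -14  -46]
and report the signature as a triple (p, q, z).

step 0: pivot -2 → sign −
step 1: pivot -1/2 → sign −
step 2: pivot 6 → sign +
signature = (1, 2, 0)

Answer: (1, 2, 0)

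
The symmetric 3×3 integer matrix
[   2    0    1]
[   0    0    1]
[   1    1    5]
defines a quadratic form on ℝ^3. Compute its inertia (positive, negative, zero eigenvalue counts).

Answer: (2, 1, 0)

Derivation:
step 0: pivot 2 → sign +
step 1: pivot 9/2 → sign +
step 2: pivot -2/9 → sign −
signature = (2, 1, 0)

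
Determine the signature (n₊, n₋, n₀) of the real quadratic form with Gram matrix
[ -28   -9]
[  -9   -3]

Answer: (0, 2, 0)

Derivation:
step 0: pivot -28 → sign −
step 1: pivot -3/28 → sign −
signature = (0, 2, 0)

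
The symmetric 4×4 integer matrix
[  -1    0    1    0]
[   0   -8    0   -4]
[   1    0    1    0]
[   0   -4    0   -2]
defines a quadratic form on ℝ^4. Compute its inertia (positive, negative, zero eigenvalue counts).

step 0: pivot -1 → sign −
step 1: pivot -8 → sign −
step 2: pivot 2 → sign +
step 3: row/col 3 already zero → sign 0
signature = (1, 2, 1)

Answer: (1, 2, 1)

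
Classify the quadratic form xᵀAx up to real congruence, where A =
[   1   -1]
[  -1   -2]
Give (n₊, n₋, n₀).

step 0: pivot 1 → sign +
step 1: pivot -3 → sign −
signature = (1, 1, 0)

Answer: (1, 1, 0)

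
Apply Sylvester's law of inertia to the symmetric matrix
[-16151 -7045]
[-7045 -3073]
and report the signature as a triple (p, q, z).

step 0: pivot -16151 → sign −
step 1: pivot 2/16151 → sign +
signature = (1, 1, 0)

Answer: (1, 1, 0)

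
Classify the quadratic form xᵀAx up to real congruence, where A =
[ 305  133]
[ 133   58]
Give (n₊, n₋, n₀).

step 0: pivot 305 → sign +
step 1: pivot 1/305 → sign +
signature = (2, 0, 0)

Answer: (2, 0, 0)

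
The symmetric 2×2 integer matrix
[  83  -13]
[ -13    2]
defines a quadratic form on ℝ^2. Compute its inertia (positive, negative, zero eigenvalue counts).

step 0: pivot 83 → sign +
step 1: pivot -3/83 → sign −
signature = (1, 1, 0)

Answer: (1, 1, 0)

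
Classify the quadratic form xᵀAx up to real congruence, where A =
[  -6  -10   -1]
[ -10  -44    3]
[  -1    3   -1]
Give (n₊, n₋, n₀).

Answer: (0, 3, 0)

Derivation:
step 0: pivot -6 → sign −
step 1: pivot -82/3 → sign −
step 2: pivot -3/82 → sign −
signature = (0, 3, 0)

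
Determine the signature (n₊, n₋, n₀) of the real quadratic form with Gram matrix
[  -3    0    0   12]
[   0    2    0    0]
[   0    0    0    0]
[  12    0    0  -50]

step 0: pivot -3 → sign −
step 1: pivot 2 → sign +
step 2: pivot -2 → sign −
step 3: row/col 3 already zero → sign 0
signature = (1, 2, 1)

Answer: (1, 2, 1)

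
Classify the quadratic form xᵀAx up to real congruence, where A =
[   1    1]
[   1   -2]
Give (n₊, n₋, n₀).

Answer: (1, 1, 0)

Derivation:
step 0: pivot 1 → sign +
step 1: pivot -3 → sign −
signature = (1, 1, 0)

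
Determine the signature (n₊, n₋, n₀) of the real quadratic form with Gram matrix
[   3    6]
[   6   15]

Answer: (2, 0, 0)

Derivation:
step 0: pivot 3 → sign +
step 1: pivot 3 → sign +
signature = (2, 0, 0)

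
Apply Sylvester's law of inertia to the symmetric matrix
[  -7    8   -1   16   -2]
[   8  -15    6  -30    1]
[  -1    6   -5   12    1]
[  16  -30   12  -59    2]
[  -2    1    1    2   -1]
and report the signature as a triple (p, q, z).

Answer: (1, 4, 0)

Derivation:
step 0: pivot -7 → sign −
step 1: pivot -41/7 → sign −
step 2: pivot -34/41 → sign −
step 3: pivot 1 → sign +
step 4: pivot -3/34 → sign −
signature = (1, 4, 0)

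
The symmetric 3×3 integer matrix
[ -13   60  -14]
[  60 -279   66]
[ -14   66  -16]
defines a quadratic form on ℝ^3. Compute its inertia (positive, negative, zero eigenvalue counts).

Answer: (0, 2, 1)

Derivation:
step 0: pivot -13 → sign −
step 1: pivot -27/13 → sign −
step 2: row/col 2 already zero → sign 0
signature = (0, 2, 1)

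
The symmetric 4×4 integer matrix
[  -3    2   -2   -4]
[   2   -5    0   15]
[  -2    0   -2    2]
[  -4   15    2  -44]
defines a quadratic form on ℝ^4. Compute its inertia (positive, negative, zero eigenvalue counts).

Answer: (1, 3, 0)

Derivation:
step 0: pivot -3 → sign −
step 1: pivot -11/3 → sign −
step 2: pivot -2/11 → sign −
step 3: pivot 3 → sign +
signature = (1, 3, 0)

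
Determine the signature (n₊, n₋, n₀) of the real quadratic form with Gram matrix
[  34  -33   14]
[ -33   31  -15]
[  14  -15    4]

Answer: (2, 1, 0)

Derivation:
step 0: pivot 34 → sign +
step 1: pivot -35/34 → sign −
step 2: pivot 6/35 → sign +
signature = (2, 1, 0)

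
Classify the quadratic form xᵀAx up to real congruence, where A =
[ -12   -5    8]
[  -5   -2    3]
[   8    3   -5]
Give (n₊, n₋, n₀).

step 0: pivot -12 → sign −
step 1: pivot 1/12 → sign +
step 2: pivot -1 → sign −
signature = (1, 2, 0)

Answer: (1, 2, 0)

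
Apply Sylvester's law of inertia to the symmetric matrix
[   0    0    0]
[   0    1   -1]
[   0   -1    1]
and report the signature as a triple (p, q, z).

step 0: pivot 1 → sign +
step 1: row/col 1 already zero → sign 0
step 2: row/col 2 already zero → sign 0
signature = (1, 0, 2)

Answer: (1, 0, 2)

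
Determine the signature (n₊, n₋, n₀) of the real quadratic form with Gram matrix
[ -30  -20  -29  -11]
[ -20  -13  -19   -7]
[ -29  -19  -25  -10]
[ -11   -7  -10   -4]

Answer: (2, 2, 0)

Derivation:
step 0: pivot -30 → sign −
step 1: pivot 1/3 → sign +
step 2: pivot 27/10 → sign +
step 3: pivot -1/3 → sign −
signature = (2, 2, 0)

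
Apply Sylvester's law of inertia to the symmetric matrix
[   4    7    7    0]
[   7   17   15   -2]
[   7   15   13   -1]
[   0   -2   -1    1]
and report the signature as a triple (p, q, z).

step 0: pivot 4 → sign +
step 1: pivot 19/4 → sign +
step 2: pivot -16/19 → sign −
step 3: pivot 3/16 → sign +
signature = (3, 1, 0)

Answer: (3, 1, 0)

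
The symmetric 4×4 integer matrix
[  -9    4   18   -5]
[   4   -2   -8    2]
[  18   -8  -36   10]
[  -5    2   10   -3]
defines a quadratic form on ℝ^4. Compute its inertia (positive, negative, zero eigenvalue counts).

Answer: (0, 2, 2)

Derivation:
step 0: pivot -9 → sign −
step 1: pivot -2/9 → sign −
step 2: row/col 2 already zero → sign 0
step 3: row/col 3 already zero → sign 0
signature = (0, 2, 2)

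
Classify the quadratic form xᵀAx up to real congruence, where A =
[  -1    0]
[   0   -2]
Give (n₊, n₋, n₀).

step 0: pivot -1 → sign −
step 1: pivot -2 → sign −
signature = (0, 2, 0)

Answer: (0, 2, 0)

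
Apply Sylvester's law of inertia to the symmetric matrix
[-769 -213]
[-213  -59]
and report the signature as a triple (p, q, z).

step 0: pivot -769 → sign −
step 1: pivot -2/769 → sign −
signature = (0, 2, 0)

Answer: (0, 2, 0)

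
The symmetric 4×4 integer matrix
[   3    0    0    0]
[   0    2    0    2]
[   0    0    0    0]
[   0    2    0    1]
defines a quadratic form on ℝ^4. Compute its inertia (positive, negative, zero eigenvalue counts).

step 0: pivot 3 → sign +
step 1: pivot 2 → sign +
step 2: pivot -1 → sign −
step 3: row/col 3 already zero → sign 0
signature = (2, 1, 1)

Answer: (2, 1, 1)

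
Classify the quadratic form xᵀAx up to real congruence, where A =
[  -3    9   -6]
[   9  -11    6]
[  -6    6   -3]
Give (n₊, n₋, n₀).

Answer: (1, 1, 1)

Derivation:
step 0: pivot -3 → sign −
step 1: pivot 16 → sign +
step 2: row/col 2 already zero → sign 0
signature = (1, 1, 1)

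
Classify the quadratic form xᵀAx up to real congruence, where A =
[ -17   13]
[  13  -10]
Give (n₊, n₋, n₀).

Answer: (0, 2, 0)

Derivation:
step 0: pivot -17 → sign −
step 1: pivot -1/17 → sign −
signature = (0, 2, 0)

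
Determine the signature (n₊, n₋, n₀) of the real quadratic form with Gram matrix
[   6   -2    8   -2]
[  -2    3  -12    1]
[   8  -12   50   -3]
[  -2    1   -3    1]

step 0: pivot 6 → sign +
step 1: pivot 7/3 → sign +
step 2: pivot 2 → sign +
step 3: pivot -3/14 → sign −
signature = (3, 1, 0)

Answer: (3, 1, 0)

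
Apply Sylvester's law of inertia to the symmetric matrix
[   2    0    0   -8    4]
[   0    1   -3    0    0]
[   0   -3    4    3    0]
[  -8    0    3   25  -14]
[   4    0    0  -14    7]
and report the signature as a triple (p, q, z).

Answer: (2, 3, 0)

Derivation:
step 0: pivot 2 → sign +
step 1: pivot 1 → sign +
step 2: pivot -5 → sign −
step 3: pivot -26/5 → sign −
step 4: pivot -3/13 → sign −
signature = (2, 3, 0)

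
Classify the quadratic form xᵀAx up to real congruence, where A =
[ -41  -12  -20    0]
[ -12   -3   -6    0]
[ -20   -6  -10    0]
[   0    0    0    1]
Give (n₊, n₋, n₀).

step 0: pivot -41 → sign −
step 1: pivot 21/41 → sign +
step 2: pivot -2/7 → sign −
step 3: pivot 1 → sign +
signature = (2, 2, 0)

Answer: (2, 2, 0)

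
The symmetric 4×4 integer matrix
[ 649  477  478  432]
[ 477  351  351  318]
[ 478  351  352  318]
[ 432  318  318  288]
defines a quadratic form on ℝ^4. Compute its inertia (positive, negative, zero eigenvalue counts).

Answer: (2, 1, 1)

Derivation:
step 0: pivot 649 → sign +
step 1: pivot 270/649 → sign +
step 2: pivot -3/10 → sign −
step 3: row/col 3 already zero → sign 0
signature = (2, 1, 1)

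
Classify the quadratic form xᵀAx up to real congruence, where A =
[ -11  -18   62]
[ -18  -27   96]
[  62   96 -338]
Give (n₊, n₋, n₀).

Answer: (1, 2, 0)

Derivation:
step 0: pivot -11 → sign −
step 1: pivot 27/11 → sign +
step 2: pivot -2/3 → sign −
signature = (1, 2, 0)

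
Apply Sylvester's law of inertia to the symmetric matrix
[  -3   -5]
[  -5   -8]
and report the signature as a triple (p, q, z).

Answer: (1, 1, 0)

Derivation:
step 0: pivot -3 → sign −
step 1: pivot 1/3 → sign +
signature = (1, 1, 0)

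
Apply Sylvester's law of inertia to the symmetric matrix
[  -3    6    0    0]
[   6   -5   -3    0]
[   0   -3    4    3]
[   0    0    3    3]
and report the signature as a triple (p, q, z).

step 0: pivot -3 → sign −
step 1: pivot 7 → sign +
step 2: pivot 19/7 → sign +
step 3: pivot -6/19 → sign −
signature = (2, 2, 0)

Answer: (2, 2, 0)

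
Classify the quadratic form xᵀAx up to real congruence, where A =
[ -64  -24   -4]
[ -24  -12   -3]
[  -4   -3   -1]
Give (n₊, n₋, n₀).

Answer: (0, 2, 1)

Derivation:
step 0: pivot -64 → sign −
step 1: pivot -3 → sign −
step 2: row/col 2 already zero → sign 0
signature = (0, 2, 1)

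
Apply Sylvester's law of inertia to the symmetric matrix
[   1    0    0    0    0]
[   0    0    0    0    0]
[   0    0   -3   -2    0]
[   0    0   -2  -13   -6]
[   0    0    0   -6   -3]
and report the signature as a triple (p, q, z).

step 0: pivot 1 → sign +
step 1: pivot -3 → sign −
step 2: pivot -35/3 → sign −
step 3: pivot 3/35 → sign +
step 4: row/col 4 already zero → sign 0
signature = (2, 2, 1)

Answer: (2, 2, 1)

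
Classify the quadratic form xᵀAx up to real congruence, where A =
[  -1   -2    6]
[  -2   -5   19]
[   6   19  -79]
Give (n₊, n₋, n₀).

step 0: pivot -1 → sign −
step 1: pivot -1 → sign −
step 2: pivot 6 → sign +
signature = (1, 2, 0)

Answer: (1, 2, 0)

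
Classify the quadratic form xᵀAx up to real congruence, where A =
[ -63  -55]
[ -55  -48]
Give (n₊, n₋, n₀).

step 0: pivot -63 → sign −
step 1: pivot 1/63 → sign +
signature = (1, 1, 0)

Answer: (1, 1, 0)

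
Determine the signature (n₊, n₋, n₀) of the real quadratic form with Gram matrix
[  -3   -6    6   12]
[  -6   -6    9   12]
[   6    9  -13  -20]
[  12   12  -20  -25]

Answer: (2, 2, 0)

Derivation:
step 0: pivot -3 → sign −
step 1: pivot 6 → sign +
step 2: pivot -5/2 → sign −
step 3: pivot 3/5 → sign +
signature = (2, 2, 0)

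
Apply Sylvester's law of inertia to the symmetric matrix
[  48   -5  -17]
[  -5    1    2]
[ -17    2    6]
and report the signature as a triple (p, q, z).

Answer: (2, 1, 0)

Derivation:
step 0: pivot 48 → sign +
step 1: pivot 23/48 → sign +
step 2: pivot -3/23 → sign −
signature = (2, 1, 0)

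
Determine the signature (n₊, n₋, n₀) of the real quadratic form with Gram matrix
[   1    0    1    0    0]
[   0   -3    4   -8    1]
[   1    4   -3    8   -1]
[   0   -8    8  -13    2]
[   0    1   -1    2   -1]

Answer: (3, 2, 0)

Derivation:
step 0: pivot 1 → sign +
step 1: pivot -3 → sign −
step 2: pivot 4/3 → sign +
step 3: pivot 3 → sign +
step 4: pivot -3/4 → sign −
signature = (3, 2, 0)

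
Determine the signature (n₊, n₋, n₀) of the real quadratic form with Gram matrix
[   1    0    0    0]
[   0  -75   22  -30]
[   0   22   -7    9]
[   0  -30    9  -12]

step 0: pivot 1 → sign +
step 1: pivot -75 → sign −
step 2: pivot -41/75 → sign −
step 3: pivot 3/41 → sign +
signature = (2, 2, 0)

Answer: (2, 2, 0)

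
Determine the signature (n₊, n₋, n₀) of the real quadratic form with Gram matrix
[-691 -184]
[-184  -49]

step 0: pivot -691 → sign −
step 1: pivot -3/691 → sign −
signature = (0, 2, 0)

Answer: (0, 2, 0)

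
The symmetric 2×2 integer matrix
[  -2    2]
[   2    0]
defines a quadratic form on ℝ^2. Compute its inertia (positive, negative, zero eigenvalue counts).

step 0: pivot -2 → sign −
step 1: pivot 2 → sign +
signature = (1, 1, 0)

Answer: (1, 1, 0)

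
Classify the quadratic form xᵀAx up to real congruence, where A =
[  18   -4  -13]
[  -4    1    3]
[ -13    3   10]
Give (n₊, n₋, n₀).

step 0: pivot 18 → sign +
step 1: pivot 1/9 → sign +
step 2: pivot 1/2 → sign +
signature = (3, 0, 0)

Answer: (3, 0, 0)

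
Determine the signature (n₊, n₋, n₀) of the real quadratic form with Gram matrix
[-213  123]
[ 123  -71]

step 0: pivot -213 → sign −
step 1: pivot 2/71 → sign +
signature = (1, 1, 0)

Answer: (1, 1, 0)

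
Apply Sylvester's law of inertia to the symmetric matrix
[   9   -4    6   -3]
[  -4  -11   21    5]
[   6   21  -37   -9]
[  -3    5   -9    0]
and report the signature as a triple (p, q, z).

Answer: (3, 1, 0)

Derivation:
step 0: pivot 9 → sign +
step 1: pivot -115/9 → sign −
step 2: pivot 326/115 → sign +
step 3: pivot 6/163 → sign +
signature = (3, 1, 0)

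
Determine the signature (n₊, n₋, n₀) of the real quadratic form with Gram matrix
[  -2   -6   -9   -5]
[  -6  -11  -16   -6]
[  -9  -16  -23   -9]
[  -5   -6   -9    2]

Answer: (3, 1, 0)

Derivation:
step 0: pivot -2 → sign −
step 1: pivot 7 → sign +
step 2: pivot 3/14 → sign +
step 3: pivot 1 → sign +
signature = (3, 1, 0)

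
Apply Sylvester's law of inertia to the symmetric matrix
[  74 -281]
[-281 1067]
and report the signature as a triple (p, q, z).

step 0: pivot 74 → sign +
step 1: pivot -3/74 → sign −
signature = (1, 1, 0)

Answer: (1, 1, 0)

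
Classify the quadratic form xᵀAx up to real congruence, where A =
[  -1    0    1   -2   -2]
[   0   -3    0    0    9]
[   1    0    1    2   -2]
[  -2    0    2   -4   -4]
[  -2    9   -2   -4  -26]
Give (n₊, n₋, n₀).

Answer: (1, 3, 1)

Derivation:
step 0: pivot -1 → sign −
step 1: pivot -3 → sign −
step 2: pivot 2 → sign +
step 3: pivot -3 → sign −
step 4: row/col 4 already zero → sign 0
signature = (1, 3, 1)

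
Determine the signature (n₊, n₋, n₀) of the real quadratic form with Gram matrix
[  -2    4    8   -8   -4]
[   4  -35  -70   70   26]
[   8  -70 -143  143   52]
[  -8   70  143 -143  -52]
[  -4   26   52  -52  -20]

step 0: pivot -2 → sign −
step 1: pivot -27 → sign −
step 2: pivot -3 → sign −
step 3: row/col 3 already zero → sign 0
step 4: row/col 4 already zero → sign 0
signature = (0, 3, 2)

Answer: (0, 3, 2)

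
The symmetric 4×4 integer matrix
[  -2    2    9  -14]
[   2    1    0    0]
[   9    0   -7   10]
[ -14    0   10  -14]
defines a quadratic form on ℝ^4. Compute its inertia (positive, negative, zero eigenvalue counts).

step 0: pivot -2 → sign −
step 1: pivot 3 → sign +
step 2: pivot 13/2 → sign +
step 3: pivot 2/39 → sign +
signature = (3, 1, 0)

Answer: (3, 1, 0)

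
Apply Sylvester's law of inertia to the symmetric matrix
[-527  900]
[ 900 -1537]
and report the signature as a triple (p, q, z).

Answer: (1, 1, 0)

Derivation:
step 0: pivot -527 → sign −
step 1: pivot 1/527 → sign +
signature = (1, 1, 0)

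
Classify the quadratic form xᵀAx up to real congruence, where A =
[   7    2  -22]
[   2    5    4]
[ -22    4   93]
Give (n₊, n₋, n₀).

Answer: (2, 1, 0)

Derivation:
step 0: pivot 7 → sign +
step 1: pivot 31/7 → sign +
step 2: pivot -1/31 → sign −
signature = (2, 1, 0)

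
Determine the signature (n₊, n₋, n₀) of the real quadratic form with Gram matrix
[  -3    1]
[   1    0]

Answer: (1, 1, 0)

Derivation:
step 0: pivot -3 → sign −
step 1: pivot 1/3 → sign +
signature = (1, 1, 0)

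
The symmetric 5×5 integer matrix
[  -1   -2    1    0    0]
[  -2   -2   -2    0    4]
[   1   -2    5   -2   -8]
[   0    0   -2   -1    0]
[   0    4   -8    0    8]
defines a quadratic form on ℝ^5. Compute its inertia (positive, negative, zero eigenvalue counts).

Answer: (2, 2, 1)

Derivation:
step 0: pivot -1 → sign −
step 1: pivot 2 → sign +
step 2: pivot -2 → sign −
step 3: pivot 1 → sign +
step 4: row/col 4 already zero → sign 0
signature = (2, 2, 1)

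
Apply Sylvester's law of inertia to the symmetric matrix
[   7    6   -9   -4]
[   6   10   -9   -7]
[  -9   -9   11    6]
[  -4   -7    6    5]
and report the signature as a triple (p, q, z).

Answer: (3, 1, 0)

Derivation:
step 0: pivot 7 → sign +
step 1: pivot 34/7 → sign +
step 2: pivot -31/34 → sign −
step 3: pivot 3/31 → sign +
signature = (3, 1, 0)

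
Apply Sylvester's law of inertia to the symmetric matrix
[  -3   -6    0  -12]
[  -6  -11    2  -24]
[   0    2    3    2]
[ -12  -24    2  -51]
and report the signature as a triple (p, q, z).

Answer: (2, 2, 0)

Derivation:
step 0: pivot -3 → sign −
step 1: pivot 1 → sign +
step 2: pivot -1 → sign −
step 3: pivot 1 → sign +
signature = (2, 2, 0)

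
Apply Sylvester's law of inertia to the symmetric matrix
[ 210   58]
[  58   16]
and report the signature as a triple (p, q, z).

step 0: pivot 210 → sign +
step 1: pivot -2/105 → sign −
signature = (1, 1, 0)

Answer: (1, 1, 0)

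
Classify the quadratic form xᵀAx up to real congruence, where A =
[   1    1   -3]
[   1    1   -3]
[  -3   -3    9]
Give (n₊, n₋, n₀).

step 0: pivot 1 → sign +
step 1: row/col 1 already zero → sign 0
step 2: row/col 2 already zero → sign 0
signature = (1, 0, 2)

Answer: (1, 0, 2)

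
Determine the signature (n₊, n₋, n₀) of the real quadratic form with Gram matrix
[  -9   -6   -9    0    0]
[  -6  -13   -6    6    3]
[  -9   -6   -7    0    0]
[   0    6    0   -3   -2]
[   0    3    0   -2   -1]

Answer: (2, 2, 1)

Derivation:
step 0: pivot -9 → sign −
step 1: pivot -9 → sign −
step 2: pivot 2 → sign +
step 3: pivot 1 → sign +
step 4: row/col 4 already zero → sign 0
signature = (2, 2, 1)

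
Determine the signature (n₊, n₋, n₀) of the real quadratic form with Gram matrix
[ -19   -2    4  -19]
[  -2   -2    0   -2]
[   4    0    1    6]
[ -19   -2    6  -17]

Answer: (1, 3, 0)

Derivation:
step 0: pivot -19 → sign −
step 1: pivot -34/19 → sign −
step 2: pivot 33/17 → sign +
step 3: pivot -2/33 → sign −
signature = (1, 3, 0)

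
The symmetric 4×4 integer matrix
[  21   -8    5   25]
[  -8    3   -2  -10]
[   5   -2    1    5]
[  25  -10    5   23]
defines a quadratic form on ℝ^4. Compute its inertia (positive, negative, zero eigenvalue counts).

Answer: (1, 2, 1)

Derivation:
step 0: pivot 21 → sign +
step 1: pivot -1/21 → sign −
step 2: pivot -2 → sign −
step 3: row/col 3 already zero → sign 0
signature = (1, 2, 1)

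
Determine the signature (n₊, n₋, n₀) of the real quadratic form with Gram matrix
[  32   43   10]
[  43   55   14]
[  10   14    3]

Answer: (1, 2, 0)

Derivation:
step 0: pivot 32 → sign +
step 1: pivot -89/32 → sign −
step 2: pivot -1/89 → sign −
signature = (1, 2, 0)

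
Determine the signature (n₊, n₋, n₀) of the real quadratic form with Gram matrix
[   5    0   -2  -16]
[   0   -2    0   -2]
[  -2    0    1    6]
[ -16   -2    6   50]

step 0: pivot 5 → sign +
step 1: pivot -2 → sign −
step 2: pivot 1/5 → sign +
step 3: row/col 3 already zero → sign 0
signature = (2, 1, 1)

Answer: (2, 1, 1)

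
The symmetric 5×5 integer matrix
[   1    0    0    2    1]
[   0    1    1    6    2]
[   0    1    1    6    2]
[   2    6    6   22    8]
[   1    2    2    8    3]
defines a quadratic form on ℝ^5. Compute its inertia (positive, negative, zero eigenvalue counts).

step 0: pivot 1 → sign +
step 1: pivot 1 → sign +
step 2: pivot -18 → sign −
step 3: row/col 3 already zero → sign 0
step 4: row/col 4 already zero → sign 0
signature = (2, 1, 2)

Answer: (2, 1, 2)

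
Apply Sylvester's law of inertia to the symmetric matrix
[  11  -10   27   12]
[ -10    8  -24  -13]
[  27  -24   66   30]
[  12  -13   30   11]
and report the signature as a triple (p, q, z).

Answer: (2, 2, 0)

Derivation:
step 0: pivot 11 → sign +
step 1: pivot -12/11 → sign −
step 2: pivot 23/12 → sign +
step 3: pivot -3/23 → sign −
signature = (2, 2, 0)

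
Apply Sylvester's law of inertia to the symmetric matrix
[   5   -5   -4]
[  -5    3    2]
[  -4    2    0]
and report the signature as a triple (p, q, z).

step 0: pivot 5 → sign +
step 1: pivot -2 → sign −
step 2: pivot -6/5 → sign −
signature = (1, 2, 0)

Answer: (1, 2, 0)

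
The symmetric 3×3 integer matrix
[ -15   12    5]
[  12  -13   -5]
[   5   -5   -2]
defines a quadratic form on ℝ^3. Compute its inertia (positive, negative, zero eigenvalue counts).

step 0: pivot -15 → sign −
step 1: pivot -17/5 → sign −
step 2: pivot -2/51 → sign −
signature = (0, 3, 0)

Answer: (0, 3, 0)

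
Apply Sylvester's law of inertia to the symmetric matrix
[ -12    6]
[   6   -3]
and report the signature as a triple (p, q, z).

step 0: pivot -12 → sign −
step 1: row/col 1 already zero → sign 0
signature = (0, 1, 1)

Answer: (0, 1, 1)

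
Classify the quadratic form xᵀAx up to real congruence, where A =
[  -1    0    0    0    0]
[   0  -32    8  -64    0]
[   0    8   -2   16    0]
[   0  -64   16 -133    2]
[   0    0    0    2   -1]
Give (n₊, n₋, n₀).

step 0: pivot -1 → sign −
step 1: pivot -32 → sign −
step 2: pivot -5 → sign −
step 3: pivot -1/5 → sign −
step 4: row/col 4 already zero → sign 0
signature = (0, 4, 1)

Answer: (0, 4, 1)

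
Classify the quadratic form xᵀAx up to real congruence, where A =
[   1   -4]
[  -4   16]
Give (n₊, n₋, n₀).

Answer: (1, 0, 1)

Derivation:
step 0: pivot 1 → sign +
step 1: row/col 1 already zero → sign 0
signature = (1, 0, 1)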